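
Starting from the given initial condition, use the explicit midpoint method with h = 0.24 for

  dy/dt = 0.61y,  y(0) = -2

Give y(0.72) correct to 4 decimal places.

Midpoint: k1 = f(t_n, y_n); k2 = f(t_n + h/2, y_n + (h/2)·k1); y_{n+1} = y_n + h·k2.
t=0.000000, y=-2.000000:
  k1 = f(0.000000, -2.000000) = -1.220000
  k2 = f(0.120000, -2.146400) = -1.309304
  y ← -2.000000 + 0.24·(-1.309304) = -2.314233
t=0.240000, y=-2.314233:
  k1 = f(0.240000, -2.314233) = -1.411682
  k2 = f(0.360000, -2.483635) = -1.515017
  y ← -2.314233 + 0.24·(-1.515017) = -2.677837
t=0.480000, y=-2.677837:
  k1 = f(0.480000, -2.677837) = -1.633481
  k2 = f(0.600000, -2.873855) = -1.753051
  y ← -2.677837 + 0.24·(-1.753051) = -3.098569
y(0.72) ≈ -3.0986

-3.0986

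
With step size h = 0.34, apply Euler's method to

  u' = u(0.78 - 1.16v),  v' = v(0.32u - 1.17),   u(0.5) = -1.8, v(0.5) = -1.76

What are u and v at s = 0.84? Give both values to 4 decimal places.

-3.5268, -0.7152

Euler on (u,v): u_{n+1} = u_n + h·u', v_{n+1} = v_n + h·v'.
0.500000: (-1.800000, -1.760000); f=(-5.078880, 3.072960) → (-3.526819, -0.715194)
(u(0.84), v(0.84)) ≈ (-3.5268, -0.7152)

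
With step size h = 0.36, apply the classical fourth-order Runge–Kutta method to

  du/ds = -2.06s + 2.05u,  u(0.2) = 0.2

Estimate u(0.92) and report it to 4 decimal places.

-0.7301

RK4: k1 = f(s_n, u_n); k2 = f(s_n + h/2, u_n + (h/2)·k1); k3 = f(s_n + h/2, u_n + (h/2)·k2); k4 = f(s_n + h, u_n + h·k3); u_{n+1} = u_n + (h/6)·(k1 + 2k2 + 2k3 + k4).
s=0.200000, u=0.200000:
  k1 = f(0.200000, 0.200000) = -0.002000
  k2 = f(0.380000, 0.199640) = -0.373538
  k3 = f(0.380000, 0.132763) = -0.510636
  k4 = f(0.560000, 0.016171) = -1.120449
  u ← 0.200000 + (0.36/6)·(k1 + 2k2 + 2k3 + k4) = 0.026552
s=0.560000, u=0.026552:
  k1 = f(0.560000, 0.026552) = -1.099168
  k2 = f(0.740000, -0.171298) = -1.875561
  k3 = f(0.740000, -0.311049) = -2.162050
  k4 = f(0.920000, -0.751786) = -3.436361
  u ← 0.026552 + (0.36/6)·(k1 + 2k2 + 2k3 + k4) = -0.730093
u(0.92) ≈ -0.7301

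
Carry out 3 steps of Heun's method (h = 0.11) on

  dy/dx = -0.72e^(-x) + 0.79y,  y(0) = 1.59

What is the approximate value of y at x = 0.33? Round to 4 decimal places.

Heun: k1 = f(x_n, y_n); k2 = f(x_n + h, y_n + h·k1); y_{n+1} = y_n + (h/2)·(k1 + k2).
x=0.000000, y=1.590000:
  k1 = f(0.000000, 1.590000) = 0.536100
  k2 = f(0.110000, 1.648971) = 0.657687
  y ← 1.590000 + (0.11/2)·(0.536100 + 0.657687) = 1.655658
x=0.110000, y=1.655658:
  k1 = f(0.110000, 1.655658) = 0.662969
  k2 = f(0.220000, 1.728585) = 0.787769
  y ← 1.655658 + (0.11/2)·(0.662969 + 0.787769) = 1.735449
x=0.220000, y=1.735449:
  k1 = f(0.220000, 1.735449) = 0.793191
  k2 = f(0.330000, 1.822700) = 0.922308
  y ← 1.735449 + (0.11/2)·(0.793191 + 0.922308) = 1.829801
y(0.33) ≈ 1.8298

1.8298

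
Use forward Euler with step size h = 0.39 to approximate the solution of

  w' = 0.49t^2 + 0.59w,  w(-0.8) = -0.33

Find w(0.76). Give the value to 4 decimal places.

-0.4531

Euler: w_{n+1} = w_n + h·f(t_n, w_n).
t=-0.800000, w=-0.330000: f=0.118900 → w ← -0.330000 + 0.39·0.118900 = -0.283629
t=-0.410000, w=-0.283629: f=-0.084972 → w ← -0.283629 + 0.39·(-0.084972) = -0.316768
t=-0.020000, w=-0.316768: f=-0.186697 → w ← -0.316768 + 0.39·(-0.186697) = -0.389580
t=0.370000, w=-0.389580: f=-0.162771 → w ← -0.389580 + 0.39·(-0.162771) = -0.453061
w(0.76) ≈ -0.4531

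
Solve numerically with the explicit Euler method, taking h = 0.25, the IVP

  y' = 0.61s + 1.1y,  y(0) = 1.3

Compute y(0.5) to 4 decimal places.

2.1514

Euler: y_{n+1} = y_n + h·f(s_n, y_n).
s=0.000000, y=1.300000: f=1.430000 → y ← 1.300000 + 0.25·1.430000 = 1.657500
s=0.250000, y=1.657500: f=1.975750 → y ← 1.657500 + 0.25·1.975750 = 2.151438
y(0.5) ≈ 2.1514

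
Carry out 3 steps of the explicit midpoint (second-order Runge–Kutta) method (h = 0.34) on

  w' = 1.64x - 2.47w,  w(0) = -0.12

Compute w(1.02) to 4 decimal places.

Midpoint: k1 = f(x_n, w_n); k2 = f(x_n + h/2, w_n + (h/2)·k1); w_{n+1} = w_n + h·k2.
x=0.000000, w=-0.120000:
  k1 = f(0.000000, -0.120000) = 0.296400
  k2 = f(0.170000, -0.069612) = 0.450742
  w ← -0.120000 + 0.34·0.450742 = 0.033252
x=0.340000, w=0.033252:
  k1 = f(0.340000, 0.033252) = 0.475467
  k2 = f(0.510000, 0.114082) = 0.554619
  w ← 0.033252 + 0.34·0.554619 = 0.221822
x=0.680000, w=0.221822:
  k1 = f(0.680000, 0.221822) = 0.567299
  k2 = f(0.850000, 0.318263) = 0.607890
  w ← 0.221822 + 0.34·0.607890 = 0.428505
w(1.02) ≈ 0.4285

0.4285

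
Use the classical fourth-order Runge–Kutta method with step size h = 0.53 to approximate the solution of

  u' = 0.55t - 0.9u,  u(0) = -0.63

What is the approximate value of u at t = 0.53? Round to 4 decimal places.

RK4: k1 = f(t_n, u_n); k2 = f(t_n + h/2, u_n + (h/2)·k1); k3 = f(t_n + h/2, u_n + (h/2)·k2); k4 = f(t_n + h, u_n + h·k3); u_{n+1} = u_n + (h/6)·(k1 + 2k2 + 2k3 + k4).
t=0.000000, u=-0.630000:
  k1 = f(0.000000, -0.630000) = 0.567000
  k2 = f(0.265000, -0.479745) = 0.577520
  k3 = f(0.265000, -0.476957) = 0.575011
  k4 = f(0.530000, -0.325244) = 0.584220
  u ← -0.630000 + (0.53/6)·(k1 + 2k2 + 2k3 + k4) = -0.324695
u(0.53) ≈ -0.3247

-0.3247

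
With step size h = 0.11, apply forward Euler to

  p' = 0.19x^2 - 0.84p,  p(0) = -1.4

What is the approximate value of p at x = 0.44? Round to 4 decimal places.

-0.9466

Euler: p_{n+1} = p_n + h·f(x_n, p_n).
x=0.000000, p=-1.400000: f=1.176000 → p ← -1.400000 + 0.11·1.176000 = -1.270640
x=0.110000, p=-1.270640: f=1.069637 → p ← -1.270640 + 0.11·1.069637 = -1.152980
x=0.220000, p=-1.152980: f=0.977699 → p ← -1.152980 + 0.11·0.977699 = -1.045433
x=0.330000, p=-1.045433: f=0.898855 → p ← -1.045433 + 0.11·0.898855 = -0.946559
p(0.44) ≈ -0.9466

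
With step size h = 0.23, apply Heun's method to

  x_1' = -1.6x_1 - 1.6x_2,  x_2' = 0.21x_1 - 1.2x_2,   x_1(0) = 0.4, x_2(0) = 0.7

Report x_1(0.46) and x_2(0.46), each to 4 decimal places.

Heun on (x_1,x_2): k1 = f(s_n, state_n); k2 = f(s_n + h, state_n + h·k1); state_{n+1} = state_n + (h/2)·(k1 + k2).
0.000000: (0.400000, 0.700000)
  k1 = (-1.760000, -0.756000)
  predictor → (-0.004800, 0.526120)
  k2 = (-0.834112, -0.632352)
  → (0.101677, 0.540340)
0.230000: (0.101677, 0.540340)
  k1 = (-1.027227, -0.627055)
  predictor → (-0.134585, 0.396117)
  k2 = (-0.418451, -0.503603)
  → (-0.064576, 0.410314)
(x_1(0.46), x_2(0.46)) ≈ (-0.0646, 0.4103)

-0.0646, 0.4103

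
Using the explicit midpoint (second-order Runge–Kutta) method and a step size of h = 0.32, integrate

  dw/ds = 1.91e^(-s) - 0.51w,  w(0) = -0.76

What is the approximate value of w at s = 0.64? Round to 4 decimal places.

0.1931

Midpoint: k1 = f(s_n, w_n); k2 = f(s_n + h/2, w_n + (h/2)·k1); w_{n+1} = w_n + h·k2.
s=0.000000, w=-0.760000:
  k1 = f(0.000000, -0.760000) = 2.297600
  k2 = f(0.160000, -0.392384) = 1.827710
  w ← -0.760000 + 0.32·1.827710 = -0.175133
s=0.320000, w=-0.175133:
  k1 = f(0.320000, -0.175133) = 1.476262
  k2 = f(0.480000, 0.061069) = 1.150731
  w ← -0.175133 + 0.32·1.150731 = 0.193101
w(0.64) ≈ 0.1931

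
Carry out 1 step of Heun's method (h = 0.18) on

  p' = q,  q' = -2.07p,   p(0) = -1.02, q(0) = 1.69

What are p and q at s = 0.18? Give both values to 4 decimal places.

Heun on (p,q): k1 = f(s_n, state_n); k2 = f(s_n + h, state_n + h·k1); state_{n+1} = state_n + (h/2)·(k1 + k2).
0.000000: (-1.020000, 1.690000)
  k1 = (1.690000, 2.111400)
  predictor → (-0.715800, 2.070052)
  k2 = (2.070052, 1.481706)
  → (-0.681595, 2.013380)
(p(0.18), q(0.18)) ≈ (-0.6816, 2.0134)

-0.6816, 2.0134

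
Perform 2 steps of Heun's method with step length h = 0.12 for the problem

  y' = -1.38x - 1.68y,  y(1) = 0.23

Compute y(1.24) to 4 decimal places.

Heun: k1 = f(x_n, y_n); k2 = f(x_n + h, y_n + h·k1); y_{n+1} = y_n + (h/2)·(k1 + k2).
x=1.000000, y=0.230000:
  k1 = f(1.000000, 0.230000) = -1.766400
  k2 = f(1.120000, 0.018032) = -1.575894
  y ← 0.230000 + (0.12/2)·(-1.766400 + (-1.575894)) = 0.029462
x=1.120000, y=0.029462:
  k1 = f(1.120000, 0.029462) = -1.595097
  k2 = f(1.240000, -0.161949) = -1.439125
  y ← 0.029462 + (0.12/2)·(-1.595097 + (-1.439125)) = -0.152591
y(1.24) ≈ -0.1526

-0.1526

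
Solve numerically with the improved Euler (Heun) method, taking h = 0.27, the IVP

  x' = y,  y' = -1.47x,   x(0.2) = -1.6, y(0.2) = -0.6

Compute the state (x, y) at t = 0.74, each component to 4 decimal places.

Heun on (x,y): k1 = f(t_n, state_n); k2 = f(t_n + h, state_n + h·k1); state_{n+1} = state_n + (h/2)·(k1 + k2).
0.200000: (-1.600000, -0.600000)
  k1 = (-0.600000, 2.352000)
  predictor → (-1.762000, 0.035040)
  k2 = (0.035040, 2.590140)
  → (-1.676270, 0.067189)
0.470000: (-1.676270, 0.067189)
  k1 = (0.067189, 2.464116)
  predictor → (-1.658129, 0.732500)
  k2 = (0.732500, 2.437449)
  → (-1.568312, 0.728900)
(x(0.74), y(0.74)) ≈ (-1.5683, 0.7289)

-1.5683, 0.7289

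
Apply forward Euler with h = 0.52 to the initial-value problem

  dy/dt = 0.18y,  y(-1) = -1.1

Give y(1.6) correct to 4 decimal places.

-1.7206

Euler: y_{n+1} = y_n + h·f(t_n, y_n).
t=-1.000000, y=-1.100000: f=-0.198000 → y ← -1.100000 + 0.52·(-0.198000) = -1.202960
t=-0.480000, y=-1.202960: f=-0.216533 → y ← -1.202960 + 0.52·(-0.216533) = -1.315557
t=0.040000, y=-1.315557: f=-0.236800 → y ← -1.315557 + 0.52·(-0.236800) = -1.438693
t=0.560000, y=-1.438693: f=-0.258965 → y ← -1.438693 + 0.52·(-0.258965) = -1.573355
t=1.080000, y=-1.573355: f=-0.283204 → y ← -1.573355 + 0.52·(-0.283204) = -1.720621
y(1.6) ≈ -1.7206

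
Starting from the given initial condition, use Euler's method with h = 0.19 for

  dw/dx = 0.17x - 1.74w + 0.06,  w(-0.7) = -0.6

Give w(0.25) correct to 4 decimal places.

Euler: w_{n+1} = w_n + h·f(x_n, w_n).
x=-0.700000, w=-0.600000: f=0.985000 → w ← -0.600000 + 0.19·0.985000 = -0.412850
x=-0.510000, w=-0.412850: f=0.691659 → w ← -0.412850 + 0.19·0.691659 = -0.281435
x=-0.320000, w=-0.281435: f=0.495297 → w ← -0.281435 + 0.19·0.495297 = -0.187328
x=-0.130000, w=-0.187328: f=0.363852 → w ← -0.187328 + 0.19·0.363852 = -0.118197
x=0.060000, w=-0.118197: f=0.275862 → w ← -0.118197 + 0.19·0.275862 = -0.065783
w(0.25) ≈ -0.0658

-0.0658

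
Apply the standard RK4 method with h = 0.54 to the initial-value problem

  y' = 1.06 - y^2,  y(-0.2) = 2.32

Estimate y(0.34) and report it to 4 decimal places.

1.2572

RK4: k1 = f(t_n, y_n); k2 = f(t_n + h/2, y_n + (h/2)·k1); k3 = f(t_n + h/2, y_n + (h/2)·k2); k4 = f(t_n + h, y_n + h·k3); y_{n+1} = y_n + (h/6)·(k1 + 2k2 + 2k3 + k4).
t=-0.200000, y=2.320000:
  k1 = f(-0.200000, 2.320000) = -4.322400
  k2 = f(0.070000, 1.152952) = -0.269298
  k3 = f(0.070000, 2.247289) = -3.990310
  k4 = f(0.340000, 0.165233) = 1.032698
  y ← 2.320000 + (0.54/6)·(k1 + 2k2 + 2k3 + k4) = 1.257197
y(0.34) ≈ 1.2572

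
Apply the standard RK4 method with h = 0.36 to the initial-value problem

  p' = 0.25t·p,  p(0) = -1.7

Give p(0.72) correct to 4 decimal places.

-1.8138

RK4: k1 = f(t_n, p_n); k2 = f(t_n + h/2, p_n + (h/2)·k1); k3 = f(t_n + h/2, p_n + (h/2)·k2); k4 = f(t_n + h, p_n + h·k3); p_{n+1} = p_n + (h/6)·(k1 + 2k2 + 2k3 + k4).
t=0.000000, p=-1.700000:
  k1 = f(0.000000, -1.700000) = 0.000000
  k2 = f(0.180000, -1.700000) = -0.076500
  k3 = f(0.180000, -1.713770) = -0.077120
  k4 = f(0.360000, -1.727763) = -0.155499
  p ← -1.700000 + (0.36/6)·(k1 + 2k2 + 2k3 + k4) = -1.727764
t=0.360000, p=-1.727764:
  k1 = f(0.360000, -1.727764) = -0.155499
  k2 = f(0.540000, -1.755754) = -0.237027
  k3 = f(0.540000, -1.770429) = -0.239008
  k4 = f(0.720000, -1.813807) = -0.326485
  p ← -1.727764 + (0.36/6)·(k1 + 2k2 + 2k3 + k4) = -1.813807
p(0.72) ≈ -1.8138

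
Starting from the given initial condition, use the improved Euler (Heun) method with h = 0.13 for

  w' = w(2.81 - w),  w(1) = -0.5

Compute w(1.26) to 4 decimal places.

-1.2406

Heun: k1 = f(x_n, w_n); k2 = f(x_n + h, w_n + h·k1); w_{n+1} = w_n + (h/2)·(k1 + k2).
x=1.000000, w=-0.500000:
  k1 = f(1.000000, -0.500000) = -1.655000
  k2 = f(1.130000, -0.715150) = -2.521011
  w ← -0.500000 + (0.13/2)·(-1.655000 + (-2.521011)) = -0.771441
x=1.130000, w=-0.771441:
  k1 = f(1.130000, -0.771441) = -2.762869
  k2 = f(1.260000, -1.130614) = -4.455312
  w ← -0.771441 + (0.13/2)·(-2.762869 + (-4.455312)) = -1.240622
w(1.26) ≈ -1.2406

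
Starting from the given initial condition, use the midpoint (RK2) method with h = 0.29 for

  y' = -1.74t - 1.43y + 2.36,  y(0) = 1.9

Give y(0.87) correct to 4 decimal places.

Midpoint: k1 = f(t_n, y_n); k2 = f(t_n + h/2, y_n + (h/2)·k1); y_{n+1} = y_n + h·k2.
t=0.000000, y=1.900000:
  k1 = f(0.000000, 1.900000) = -0.357000
  k2 = f(0.145000, 1.848235) = -0.535276
  y ← 1.900000 + 0.29·(-0.535276) = 1.744770
t=0.290000, y=1.744770:
  k1 = f(0.290000, 1.744770) = -0.639621
  k2 = f(0.435000, 1.652025) = -0.759296
  y ← 1.744770 + 0.29·(-0.759296) = 1.524574
t=0.580000, y=1.524574:
  k1 = f(0.580000, 1.524574) = -0.829341
  k2 = f(0.725000, 1.404320) = -0.909677
  y ← 1.524574 + 0.29·(-0.909677) = 1.260768
y(0.87) ≈ 1.2608

1.2608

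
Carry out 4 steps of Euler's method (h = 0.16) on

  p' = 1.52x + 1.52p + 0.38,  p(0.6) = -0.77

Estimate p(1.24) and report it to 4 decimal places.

Euler: p_{n+1} = p_n + h·f(x_n, p_n).
x=0.600000, p=-0.770000: f=0.121600 → p ← -0.770000 + 0.16·0.121600 = -0.750544
x=0.760000, p=-0.750544: f=0.394373 → p ← -0.750544 + 0.16·0.394373 = -0.687444
x=0.920000, p=-0.687444: f=0.733485 → p ← -0.687444 + 0.16·0.733485 = -0.570087
x=1.080000, p=-0.570087: f=1.155068 → p ← -0.570087 + 0.16·1.155068 = -0.385276
p(1.24) ≈ -0.3853

-0.3853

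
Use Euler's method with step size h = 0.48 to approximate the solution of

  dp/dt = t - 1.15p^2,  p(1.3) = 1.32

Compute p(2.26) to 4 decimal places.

Euler: p_{n+1} = p_n + h·f(t_n, p_n).
t=1.300000, p=1.320000: f=-0.703760 → p ← 1.320000 + 0.48·(-0.703760) = 0.982195
t=1.780000, p=0.982195: f=0.670586 → p ← 0.982195 + 0.48·0.670586 = 1.304077
p(2.26) ≈ 1.3041

1.3041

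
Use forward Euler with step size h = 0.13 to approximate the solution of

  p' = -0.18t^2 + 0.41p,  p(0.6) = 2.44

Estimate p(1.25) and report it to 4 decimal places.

Euler: p_{n+1} = p_n + h·f(t_n, p_n).
t=0.600000, p=2.440000: f=0.935600 → p ← 2.440000 + 0.13·0.935600 = 2.561628
t=0.730000, p=2.561628: f=0.954345 → p ← 2.561628 + 0.13·0.954345 = 2.685693
t=0.860000, p=2.685693: f=0.968006 → p ← 2.685693 + 0.13·0.968006 = 2.811534
t=0.990000, p=2.811534: f=0.976311 → p ← 2.811534 + 0.13·0.976311 = 2.938454
t=1.120000, p=2.938454: f=0.978974 → p ← 2.938454 + 0.13·0.978974 = 3.065721
p(1.25) ≈ 3.0657

3.0657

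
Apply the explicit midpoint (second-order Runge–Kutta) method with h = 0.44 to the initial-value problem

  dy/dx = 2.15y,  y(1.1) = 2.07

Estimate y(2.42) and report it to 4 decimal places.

28.3823

Midpoint: k1 = f(x_n, y_n); k2 = f(x_n + h/2, y_n + (h/2)·k1); y_{n+1} = y_n + h·k2.
x=1.100000, y=2.070000:
  k1 = f(1.100000, 2.070000) = 4.450500
  k2 = f(1.320000, 3.049110) = 6.555586
  y ← 2.070000 + 0.44·6.555586 = 4.954458
x=1.540000, y=4.954458:
  k1 = f(1.540000, 4.954458) = 10.652085
  k2 = f(1.760000, 7.297917) = 15.690521
  y ← 4.954458 + 0.44·15.690521 = 11.858287
x=1.980000, y=11.858287:
  k1 = f(1.980000, 11.858287) = 25.495318
  k2 = f(2.200000, 17.467257) = 37.554603
  y ← 11.858287 + 0.44·37.554603 = 28.382313
y(2.42) ≈ 28.3823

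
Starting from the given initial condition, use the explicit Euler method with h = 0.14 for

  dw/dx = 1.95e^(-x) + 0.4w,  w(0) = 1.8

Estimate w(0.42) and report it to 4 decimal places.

2.8810

Euler: w_{n+1} = w_n + h·f(x_n, w_n).
x=0.000000, w=1.800000: f=2.670000 → w ← 1.800000 + 0.14·2.670000 = 2.173800
x=0.140000, w=2.173800: f=2.564769 → w ← 2.173800 + 0.14·2.564769 = 2.532868
x=0.280000, w=2.532868: f=2.486925 → w ← 2.532868 + 0.14·2.486925 = 2.881037
w(0.42) ≈ 2.8810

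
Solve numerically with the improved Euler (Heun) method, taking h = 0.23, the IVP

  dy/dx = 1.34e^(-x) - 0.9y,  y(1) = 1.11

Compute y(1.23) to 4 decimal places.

Heun: k1 = f(x_n, y_n); k2 = f(x_n + h, y_n + h·k1); y_{n+1} = y_n + (h/2)·(k1 + k2).
x=1.000000, y=1.110000:
  k1 = f(1.000000, 1.110000) = -0.506042
  k2 = f(1.230000, 0.993610) = -0.502577
  y ← 1.110000 + (0.23/2)·(-0.506042 + (-0.502577)) = 0.994009
y(1.23) ≈ 0.9940

0.9940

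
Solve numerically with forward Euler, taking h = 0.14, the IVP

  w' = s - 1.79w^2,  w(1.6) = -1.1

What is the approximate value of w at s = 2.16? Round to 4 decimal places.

Euler: w_{n+1} = w_n + h·f(s_n, w_n).
s=1.600000, w=-1.100000: f=-0.565900 → w ← -1.100000 + 0.14·(-0.565900) = -1.179226
s=1.740000, w=-1.179226: f=-0.749127 → w ← -1.179226 + 0.14·(-0.749127) = -1.284104
s=1.880000, w=-1.284104: f=-1.071572 → w ← -1.284104 + 0.14·(-1.071572) = -1.434124
s=2.020000, w=-1.434124: f=-1.661513 → w ← -1.434124 + 0.14·(-1.661513) = -1.666736
w(2.16) ≈ -1.6667

-1.6667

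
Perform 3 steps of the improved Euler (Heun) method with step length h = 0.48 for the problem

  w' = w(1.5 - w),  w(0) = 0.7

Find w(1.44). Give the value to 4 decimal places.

Heun: k1 = f(t_n, w_n); k2 = f(t_n + h, w_n + h·k1); w_{n+1} = w_n + (h/2)·(k1 + k2).
t=0.000000, w=0.700000:
  k1 = f(0.000000, 0.700000) = 0.560000
  k2 = f(0.480000, 0.968800) = 0.514627
  w ← 0.700000 + (0.48/2)·(0.560000 + 0.514627) = 0.957910
t=0.480000, w=0.957910:
  k1 = f(0.480000, 0.957910) = 0.519273
  k2 = f(0.960000, 1.207162) = 0.353503
  w ← 0.957910 + (0.48/2)·(0.519273 + 0.353503) = 1.167377
t=0.960000, w=1.167377:
  k1 = f(0.960000, 1.167377) = 0.388297
  k2 = f(1.440000, 1.353759) = 0.197975
  w ← 1.167377 + (0.48/2)·(0.388297 + 0.197975) = 1.308082
w(1.44) ≈ 1.3081

1.3081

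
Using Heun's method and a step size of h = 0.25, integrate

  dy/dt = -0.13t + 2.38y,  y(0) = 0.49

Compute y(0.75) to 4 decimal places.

2.6627

Heun: k1 = f(t_n, y_n); k2 = f(t_n + h, y_n + h·k1); y_{n+1} = y_n + (h/2)·(k1 + k2).
t=0.000000, y=0.490000:
  k1 = f(0.000000, 0.490000) = 1.166200
  k2 = f(0.250000, 0.781550) = 1.827589
  y ← 0.490000 + (0.25/2)·(1.166200 + 1.827589) = 0.864224
t=0.250000, y=0.864224:
  k1 = f(0.250000, 0.864224) = 2.024352
  k2 = f(0.500000, 1.370312) = 3.196342
  y ← 0.864224 + (0.25/2)·(2.024352 + 3.196342) = 1.516810
t=0.500000, y=1.516810:
  k1 = f(0.500000, 1.516810) = 3.545009
  k2 = f(0.750000, 2.403063) = 5.621789
  y ← 1.516810 + (0.25/2)·(3.545009 + 5.621789) = 2.662660
y(0.75) ≈ 2.6627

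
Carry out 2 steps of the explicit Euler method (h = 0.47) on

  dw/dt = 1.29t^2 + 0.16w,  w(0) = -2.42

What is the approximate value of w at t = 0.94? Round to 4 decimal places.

Euler: w_{n+1} = w_n + h·f(t_n, w_n).
t=0.000000, w=-2.420000: f=-0.387200 → w ← -2.420000 + 0.47·(-0.387200) = -2.601984
t=0.470000, w=-2.601984: f=-0.131356 → w ← -2.601984 + 0.47·(-0.131356) = -2.663722
w(0.94) ≈ -2.6637

-2.6637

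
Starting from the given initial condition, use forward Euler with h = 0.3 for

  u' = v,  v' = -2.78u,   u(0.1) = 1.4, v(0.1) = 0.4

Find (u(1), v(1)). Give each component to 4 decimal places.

Euler on (u,v): u_{n+1} = u_n + h·u', v_{n+1} = v_n + h·v'.
0.100000: (1.400000, 0.400000); f=(0.400000, -3.892000) → (1.520000, -0.767600)
0.400000: (1.520000, -0.767600); f=(-0.767600, -4.225600) → (1.289720, -2.035280)
0.700000: (1.289720, -2.035280); f=(-2.035280, -3.585422) → (0.679136, -3.110906)
(u(1), v(1)) ≈ (0.6791, -3.1109)

0.6791, -3.1109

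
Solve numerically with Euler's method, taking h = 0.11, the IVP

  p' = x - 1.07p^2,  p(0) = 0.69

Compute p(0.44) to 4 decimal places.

0.5774

Euler: p_{n+1} = p_n + h·f(x_n, p_n).
x=0.000000, p=0.690000: f=-0.509427 → p ← 0.690000 + 0.11·(-0.509427) = 0.633963
x=0.110000, p=0.633963: f=-0.320043 → p ← 0.633963 + 0.11·(-0.320043) = 0.598758
x=0.220000, p=0.598758: f=-0.163607 → p ← 0.598758 + 0.11·(-0.163607) = 0.580762
x=0.330000, p=0.580762: f=-0.030894 → p ← 0.580762 + 0.11·(-0.030894) = 0.577363
p(0.44) ≈ 0.5774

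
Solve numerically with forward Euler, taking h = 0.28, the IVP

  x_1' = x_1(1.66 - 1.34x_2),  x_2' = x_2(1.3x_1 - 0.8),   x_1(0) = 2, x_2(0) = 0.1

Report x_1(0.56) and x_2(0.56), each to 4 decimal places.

4.0203, 0.2730

Euler on (x_1,x_2): x_1_{n+1} = x_1_n + h·x_1', x_2_{n+1} = x_2_n + h·x_2'.
0.000000: (2.000000, 0.100000); f=(3.052000, 0.180000) → (2.854560, 0.150400)
0.280000: (2.854560, 0.150400); f=(4.163273, 0.437804) → (4.020276, 0.272985)
(x_1(0.56), x_2(0.56)) ≈ (4.0203, 0.2730)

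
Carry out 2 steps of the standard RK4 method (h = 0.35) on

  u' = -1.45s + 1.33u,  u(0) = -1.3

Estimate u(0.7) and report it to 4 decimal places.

-3.7936

RK4: k1 = f(s_n, u_n); k2 = f(s_n + h/2, u_n + (h/2)·k1); k3 = f(s_n + h/2, u_n + (h/2)·k2); k4 = f(s_n + h, u_n + h·k3); u_{n+1} = u_n + (h/6)·(k1 + 2k2 + 2k3 + k4).
s=0.000000, u=-1.300000:
  k1 = f(0.000000, -1.300000) = -1.729000
  k2 = f(0.175000, -1.602575) = -2.385175
  k3 = f(0.175000, -1.717406) = -2.537899
  k4 = f(0.350000, -2.188265) = -3.417892
  u ← -1.300000 + (0.35/6)·(k1 + 2k2 + 2k3 + k4) = -2.174594
s=0.350000, u=-2.174594:
  k1 = f(0.350000, -2.174594) = -3.399710
  k2 = f(0.525000, -2.769543) = -4.444743
  k3 = f(0.525000, -2.952424) = -4.687974
  k4 = f(0.700000, -3.815385) = -6.089462
  u ← -2.174594 + (0.35/6)·(k1 + 2k2 + 2k3 + k4) = -3.793613
u(0.7) ≈ -3.7936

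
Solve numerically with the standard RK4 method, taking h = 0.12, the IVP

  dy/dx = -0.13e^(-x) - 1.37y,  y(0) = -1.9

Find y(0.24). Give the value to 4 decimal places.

RK4: k1 = f(x_n, y_n); k2 = f(x_n + h/2, y_n + (h/2)·k1); k3 = f(x_n + h/2, y_n + (h/2)·k2); k4 = f(x_n + h, y_n + h·k3); y_{n+1} = y_n + (h/6)·(k1 + 2k2 + 2k3 + k4).
x=0.000000, y=-1.900000:
  k1 = f(0.000000, -1.900000) = 2.473000
  k2 = f(0.060000, -1.751620) = 2.277290
  k3 = f(0.060000, -1.763363) = 2.293377
  k4 = f(0.120000, -1.624795) = 2.110669
  y ← -1.900000 + (0.12/6)·(k1 + 2k2 + 2k3 + k4) = -1.625500
x=0.120000, y=-1.625500:
  k1 = f(0.120000, -1.625500) = 2.111635
  k2 = f(0.180000, -1.498802) = 1.944773
  k3 = f(0.180000, -1.508814) = 1.958489
  k4 = f(0.240000, -1.390481) = 1.802698
  y ← -1.625500 + (0.12/6)·(k1 + 2k2 + 2k3 + k4) = -1.391083
y(0.24) ≈ -1.3911

-1.3911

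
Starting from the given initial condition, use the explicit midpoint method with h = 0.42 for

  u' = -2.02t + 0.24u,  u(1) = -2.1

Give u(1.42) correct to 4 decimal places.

Midpoint: k1 = f(t_n, u_n); k2 = f(t_n + h/2, u_n + (h/2)·k1); u_{n+1} = u_n + h·k2.
t=1.000000, u=-2.100000:
  k1 = f(1.000000, -2.100000) = -2.524000
  k2 = f(1.210000, -2.630040) = -3.075410
  u ← -2.100000 + 0.42·(-3.075410) = -3.391672
u(1.42) ≈ -3.3917

-3.3917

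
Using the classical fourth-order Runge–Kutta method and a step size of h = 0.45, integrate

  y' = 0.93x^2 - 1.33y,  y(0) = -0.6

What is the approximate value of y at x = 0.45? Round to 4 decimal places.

RK4: k1 = f(x_n, y_n); k2 = f(x_n + h/2, y_n + (h/2)·k1); k3 = f(x_n + h/2, y_n + (h/2)·k2); k4 = f(x_n + h, y_n + h·k3); y_{n+1} = y_n + (h/6)·(k1 + 2k2 + 2k3 + k4).
x=0.000000, y=-0.600000:
  k1 = f(0.000000, -0.600000) = 0.798000
  k2 = f(0.225000, -0.420450) = 0.606280
  k3 = f(0.225000, -0.463587) = 0.663652
  k4 = f(0.450000, -0.301357) = 0.589129
  y ← -0.600000 + (0.45/6)·(k1 + 2k2 + 2k3 + k4) = -0.305476
y(0.45) ≈ -0.3055

-0.3055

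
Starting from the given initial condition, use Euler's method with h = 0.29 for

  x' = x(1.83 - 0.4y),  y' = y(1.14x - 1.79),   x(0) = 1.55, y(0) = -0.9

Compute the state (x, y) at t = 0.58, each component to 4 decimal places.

Euler on (x,y): x_{n+1} = x_n + h·x', y_{n+1} = y_n + h·y'.
0.000000: (1.550000, -0.900000); f=(3.394500, 0.020700) → (2.534405, -0.893997)
0.290000: (2.534405, -0.893997); f=(5.544261, -0.982701) → (4.142241, -1.178980)
(x(0.58), y(0.58)) ≈ (4.1422, -1.1790)

4.1422, -1.1790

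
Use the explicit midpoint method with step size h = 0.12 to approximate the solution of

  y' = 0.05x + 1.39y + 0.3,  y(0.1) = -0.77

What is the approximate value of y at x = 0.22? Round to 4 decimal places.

Midpoint: k1 = f(x_n, y_n); k2 = f(x_n + h/2, y_n + (h/2)·k1); y_{n+1} = y_n + h·k2.
x=0.100000, y=-0.770000:
  k1 = f(0.100000, -0.770000) = -0.765300
  k2 = f(0.160000, -0.815918) = -0.826126
  y ← -0.770000 + 0.12·(-0.826126) = -0.869135
y(0.22) ≈ -0.8691

-0.8691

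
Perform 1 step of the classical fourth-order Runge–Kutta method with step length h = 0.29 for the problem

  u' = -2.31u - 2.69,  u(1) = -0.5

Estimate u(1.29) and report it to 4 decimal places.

-0.8238

RK4: k1 = f(x_n, u_n); k2 = f(x_n + h/2, u_n + (h/2)·k1); k3 = f(x_n + h/2, u_n + (h/2)·k2); k4 = f(x_n + h, u_n + h·k3); u_{n+1} = u_n + (h/6)·(k1 + 2k2 + 2k3 + k4).
x=1.000000, u=-0.500000:
  k1 = f(1.000000, -0.500000) = -1.535000
  k2 = f(1.145000, -0.722575) = -1.020852
  k3 = f(1.145000, -0.648024) = -1.193066
  k4 = f(1.290000, -0.845989) = -0.735765
  u ← -0.500000 + (0.29/6)·(k1 + 2k2 + 2k3 + k4) = -0.823766
u(1.29) ≈ -0.8238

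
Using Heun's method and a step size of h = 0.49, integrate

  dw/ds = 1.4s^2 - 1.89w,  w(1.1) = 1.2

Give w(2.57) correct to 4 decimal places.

Heun: k1 = f(s_n, w_n); k2 = f(s_n + h, w_n + h·k1); w_{n+1} = w_n + (h/2)·(k1 + k2).
s=1.100000, w=1.200000:
  k1 = f(1.100000, 1.200000) = -0.574000
  k2 = f(1.590000, 0.918740) = 1.802921
  w ← 1.200000 + (0.49/2)·(-0.574000 + 1.802921) = 1.501086
s=1.590000, w=1.501086:
  k1 = f(1.590000, 1.501086) = 0.702288
  k2 = f(2.080000, 1.845207) = 2.569519
  w ← 1.501086 + (0.49/2)·(0.702288 + 2.569519) = 2.302678
s=2.080000, w=2.302678:
  k1 = f(2.080000, 2.302678) = 1.704898
  k2 = f(2.570000, 3.138078) = 3.315892
  w ← 2.302678 + (0.49/2)·(1.704898 + 3.315892) = 3.532772
w(2.57) ≈ 3.5328

3.5328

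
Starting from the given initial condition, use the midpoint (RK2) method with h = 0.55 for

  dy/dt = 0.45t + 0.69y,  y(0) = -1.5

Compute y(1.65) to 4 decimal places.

Midpoint: k1 = f(t_n, y_n); k2 = f(t_n + h/2, y_n + (h/2)·k1); y_{n+1} = y_n + h·k2.
t=0.000000, y=-1.500000:
  k1 = f(0.000000, -1.500000) = -1.035000
  k2 = f(0.275000, -1.784625) = -1.107641
  y ← -1.500000 + 0.55·(-1.107641) = -2.109203
t=0.550000, y=-2.109203:
  k1 = f(0.550000, -2.109203) = -1.207850
  k2 = f(0.825000, -2.441361) = -1.313289
  y ← -2.109203 + 0.55·(-1.313289) = -2.831512
t=1.100000, y=-2.831512:
  k1 = f(1.100000, -2.831512) = -1.458743
  k2 = f(1.375000, -3.232666) = -1.611790
  y ← -2.831512 + 0.55·(-1.611790) = -3.717996
y(1.65) ≈ -3.7180

-3.7180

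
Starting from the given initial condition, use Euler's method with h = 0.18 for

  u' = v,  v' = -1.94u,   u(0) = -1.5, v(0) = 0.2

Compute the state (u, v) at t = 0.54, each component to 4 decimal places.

-1.1114, 1.7008

Euler on (u,v): u_{n+1} = u_n + h·u', v_{n+1} = v_n + h·v'.
0.000000: (-1.500000, 0.200000); f=(0.200000, 2.910000) → (-1.464000, 0.723800)
0.180000: (-1.464000, 0.723800); f=(0.723800, 2.840160) → (-1.333716, 1.235029)
0.360000: (-1.333716, 1.235029); f=(1.235029, 2.587409) → (-1.111411, 1.700762)
(u(0.54), v(0.54)) ≈ (-1.1114, 1.7008)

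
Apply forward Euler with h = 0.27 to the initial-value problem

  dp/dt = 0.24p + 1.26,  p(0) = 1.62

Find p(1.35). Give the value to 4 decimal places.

4.1537

Euler: p_{n+1} = p_n + h·f(t_n, p_n).
t=0.000000, p=1.620000: f=1.648800 → p ← 1.620000 + 0.27·1.648800 = 2.065176
t=0.270000, p=2.065176: f=1.755642 → p ← 2.065176 + 0.27·1.755642 = 2.539199
t=0.540000, p=2.539199: f=1.869408 → p ← 2.539199 + 0.27·1.869408 = 3.043940
t=0.810000, p=3.043940: f=1.990545 → p ← 3.043940 + 0.27·1.990545 = 3.581387
t=1.080000, p=3.581387: f=2.119533 → p ← 3.581387 + 0.27·2.119533 = 4.153661
p(1.35) ≈ 4.1537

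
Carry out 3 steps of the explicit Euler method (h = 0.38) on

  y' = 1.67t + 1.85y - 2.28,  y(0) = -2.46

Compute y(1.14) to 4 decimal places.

-16.1117

Euler: y_{n+1} = y_n + h·f(t_n, y_n).
t=0.000000, y=-2.460000: f=-6.831000 → y ← -2.460000 + 0.38·(-6.831000) = -5.055780
t=0.380000, y=-5.055780: f=-10.998593 → y ← -5.055780 + 0.38·(-10.998593) = -9.235245
t=0.760000, y=-9.235245: f=-18.096004 → y ← -9.235245 + 0.38·(-18.096004) = -16.111727
y(1.14) ≈ -16.1117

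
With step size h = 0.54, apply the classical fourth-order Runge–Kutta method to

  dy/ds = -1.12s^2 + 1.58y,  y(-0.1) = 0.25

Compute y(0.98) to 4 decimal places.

RK4: k1 = f(s_n, y_n); k2 = f(s_n + h/2, y_n + (h/2)·k1); k3 = f(s_n + h/2, y_n + (h/2)·k2); k4 = f(s_n + h, y_n + h·k3); y_{n+1} = y_n + (h/6)·(k1 + 2k2 + 2k3 + k4).
s=-0.100000, y=0.250000:
  k1 = f(-0.100000, 0.250000) = 0.383800
  k2 = f(0.170000, 0.353626) = 0.526361
  k3 = f(0.170000, 0.392117) = 0.587178
  k4 = f(0.440000, 0.567076) = 0.679148
  y ← 0.250000 + (0.54/6)·(k1 + 2k2 + 2k3 + k4) = 0.546102
s=0.440000, y=0.546102:
  k1 = f(0.440000, 0.546102) = 0.646010
  k2 = f(0.710000, 0.720525) = 0.573837
  k3 = f(0.710000, 0.701038) = 0.543049
  k4 = f(0.980000, 0.839349) = 0.250523
  y ← 0.546102 + (0.54/6)·(k1 + 2k2 + 2k3 + k4) = 0.827830
y(0.98) ≈ 0.8278

0.8278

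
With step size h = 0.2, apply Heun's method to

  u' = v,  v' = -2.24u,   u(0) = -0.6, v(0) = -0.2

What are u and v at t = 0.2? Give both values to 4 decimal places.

Heun on (u,v): k1 = f(t_n, state_n); k2 = f(t_n + h, state_n + h·k1); state_{n+1} = state_n + (h/2)·(k1 + k2).
0.000000: (-0.600000, -0.200000)
  k1 = (-0.200000, 1.344000)
  predictor → (-0.640000, 0.068800)
  k2 = (0.068800, 1.433600)
  → (-0.613120, 0.077760)
(u(0.2), v(0.2)) ≈ (-0.6131, 0.0778)

-0.6131, 0.0778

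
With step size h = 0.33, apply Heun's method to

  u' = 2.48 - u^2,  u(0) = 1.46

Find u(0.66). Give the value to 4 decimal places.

1.5461

Heun: k1 = f(x_n, u_n); k2 = f(x_n + h, u_n + h·k1); u_{n+1} = u_n + (h/2)·(k1 + k2).
x=0.000000, u=1.460000:
  k1 = f(0.000000, 1.460000) = 0.348400
  k2 = f(0.330000, 1.574972) = -0.000537
  u ← 1.460000 + (0.33/2)·(0.348400 + (-0.000537)) = 1.517397
x=0.330000, u=1.517397:
  k1 = f(0.330000, 1.517397) = 0.177505
  k2 = f(0.660000, 1.575974) = -0.003694
  u ← 1.517397 + (0.33/2)·(0.177505 + (-0.003694)) = 1.546076
u(0.66) ≈ 1.5461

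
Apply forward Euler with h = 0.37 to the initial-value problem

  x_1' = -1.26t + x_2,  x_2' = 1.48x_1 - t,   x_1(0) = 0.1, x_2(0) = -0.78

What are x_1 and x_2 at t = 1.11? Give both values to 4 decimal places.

-1.3316, -1.5839

Euler on (x_1,x_2): x_1_{n+1} = x_1_n + h·x_1', x_2_{n+1} = x_2_n + h·x_2'.
0.000000: (0.100000, -0.780000); f=(-0.780000, 0.148000) → (-0.188600, -0.725240)
0.370000: (-0.188600, -0.725240); f=(-1.191440, -0.649128) → (-0.629433, -0.965417)
0.740000: (-0.629433, -0.965417); f=(-1.897817, -1.671561) → (-1.331625, -1.583895)
(x_1(1.11), x_2(1.11)) ≈ (-1.3316, -1.5839)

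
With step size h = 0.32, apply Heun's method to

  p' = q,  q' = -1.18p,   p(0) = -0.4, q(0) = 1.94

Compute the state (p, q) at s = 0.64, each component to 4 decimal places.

0.8618, 1.7621

Heun on (p,q): k1 = f(s_n, state_n); k2 = f(s_n + h, state_n + h·k1); state_{n+1} = state_n + (h/2)·(k1 + k2).
0.000000: (-0.400000, 1.940000)
  k1 = (1.940000, 0.472000)
  predictor → (0.220800, 2.091040)
  k2 = (2.091040, -0.260544)
  → (0.244966, 1.973833)
0.320000: (0.244966, 1.973833)
  k1 = (1.973833, -0.289060)
  predictor → (0.876593, 1.881334)
  k2 = (1.881334, -1.034380)
  → (0.861793, 1.762083)
(p(0.64), q(0.64)) ≈ (0.8618, 1.7621)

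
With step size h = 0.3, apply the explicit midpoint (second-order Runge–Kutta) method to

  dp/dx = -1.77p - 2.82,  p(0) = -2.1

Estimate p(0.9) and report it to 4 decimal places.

-1.7082

Midpoint: k1 = f(x_n, p_n); k2 = f(x_n + h/2, p_n + (h/2)·k1); p_{n+1} = p_n + h·k2.
x=0.000000, p=-2.100000:
  k1 = f(0.000000, -2.100000) = 0.897000
  k2 = f(0.150000, -1.965450) = 0.658847
  p ← -2.100000 + 0.3·0.658847 = -1.902346
x=0.300000, p=-1.902346:
  k1 = f(0.300000, -1.902346) = 0.547153
  k2 = f(0.450000, -1.820273) = 0.401884
  p ← -1.902346 + 0.3·0.401884 = -1.781781
x=0.600000, p=-1.781781:
  k1 = f(0.600000, -1.781781) = 0.333752
  k2 = f(0.750000, -1.731718) = 0.245141
  p ← -1.781781 + 0.3·0.245141 = -1.708239
p(0.9) ≈ -1.7082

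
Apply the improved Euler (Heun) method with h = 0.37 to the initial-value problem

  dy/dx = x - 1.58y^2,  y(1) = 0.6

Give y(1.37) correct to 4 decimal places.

0.7646

Heun: k1 = f(x_n, y_n); k2 = f(x_n + h, y_n + h·k1); y_{n+1} = y_n + (h/2)·(k1 + k2).
x=1.000000, y=0.600000:
  k1 = f(1.000000, 0.600000) = 0.431200
  k2 = f(1.370000, 0.759544) = 0.458487
  y ← 0.600000 + (0.37/2)·(0.431200 + 0.458487) = 0.764592
y(1.37) ≈ 0.7646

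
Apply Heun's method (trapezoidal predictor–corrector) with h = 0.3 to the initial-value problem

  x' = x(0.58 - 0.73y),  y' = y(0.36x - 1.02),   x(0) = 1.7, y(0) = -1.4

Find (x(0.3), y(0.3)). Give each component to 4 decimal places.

Heun on (x,y): k1 = f(s_n, state_n); k2 = f(s_n + h, state_n + h·k1); state_{n+1} = state_n + (h/2)·(k1 + k2).
0.000000: (1.700000, -1.400000)
  k1 = (2.723400, 0.571200)
  predictor → (2.517020, -1.228640)
  k2 = (3.717405, 0.139909)
  → (2.666121, -1.293334)
(x(0.3), y(0.3)) ≈ (2.6661, -1.2933)

2.6661, -1.2933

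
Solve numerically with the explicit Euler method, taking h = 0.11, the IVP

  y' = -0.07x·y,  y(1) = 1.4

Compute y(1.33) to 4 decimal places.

Euler: y_{n+1} = y_n + h·f(x_n, y_n).
x=1.000000, y=1.400000: f=-0.098000 → y ← 1.400000 + 0.11·(-0.098000) = 1.389220
x=1.110000, y=1.389220: f=-0.107942 → y ← 1.389220 + 0.11·(-0.107942) = 1.377346
x=1.220000, y=1.377346: f=-0.117625 → y ← 1.377346 + 0.11·(-0.117625) = 1.364408
y(1.33) ≈ 1.3644

1.3644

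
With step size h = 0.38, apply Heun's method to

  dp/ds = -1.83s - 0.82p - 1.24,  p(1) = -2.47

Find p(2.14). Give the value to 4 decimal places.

-4.1459

Heun: k1 = f(s_n, p_n); k2 = f(s_n + h, p_n + h·k1); p_{n+1} = p_n + (h/2)·(k1 + k2).
s=1.000000, p=-2.470000:
  k1 = f(1.000000, -2.470000) = -1.044600
  k2 = f(1.380000, -2.866948) = -1.414503
  p ← -2.470000 + (0.38/2)·(-1.044600 + (-1.414503)) = -2.937230
s=1.380000, p=-2.937230:
  k1 = f(1.380000, -2.937230) = -1.356872
  k2 = f(1.760000, -3.452841) = -1.629471
  p ← -2.937230 + (0.38/2)·(-1.356872 + (-1.629471)) = -3.504635
s=1.760000, p=-3.504635:
  k1 = f(1.760000, -3.504635) = -1.587000
  k2 = f(2.140000, -4.107694) = -1.787891
  p ← -3.504635 + (0.38/2)·(-1.587000 + (-1.787891)) = -4.145864
p(2.14) ≈ -4.1459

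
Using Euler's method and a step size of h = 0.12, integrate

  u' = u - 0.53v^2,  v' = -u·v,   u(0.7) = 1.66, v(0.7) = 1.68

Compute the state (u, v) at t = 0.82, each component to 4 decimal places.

Euler on (u,v): u_{n+1} = u_n + h·u', v_{n+1} = v_n + h·v'.
0.700000: (1.660000, 1.680000); f=(0.164128, -2.788800) → (1.679695, 1.345344)
(u(0.82), v(0.82)) ≈ (1.6797, 1.3453)

1.6797, 1.3453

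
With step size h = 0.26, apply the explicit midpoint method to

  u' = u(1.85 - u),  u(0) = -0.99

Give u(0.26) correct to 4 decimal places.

Midpoint: k1 = f(x_n, u_n); k2 = f(x_n + h/2, u_n + (h/2)·k1); u_{n+1} = u_n + h·k2.
x=0.000000, u=-0.990000:
  k1 = f(0.000000, -0.990000) = -2.811600
  k2 = f(0.130000, -1.355508) = -4.345092
  u ← -0.990000 + 0.26·(-4.345092) = -2.119724
u(0.26) ≈ -2.1197

-2.1197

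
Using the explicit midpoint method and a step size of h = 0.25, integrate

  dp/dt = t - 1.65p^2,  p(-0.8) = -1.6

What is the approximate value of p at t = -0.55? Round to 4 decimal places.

Midpoint: k1 = f(t_n, p_n); k2 = f(t_n + h/2, p_n + (h/2)·k1); p_{n+1} = p_n + h·k2.
t=-0.800000, p=-1.600000:
  k1 = f(-0.800000, -1.600000) = -5.024000
  k2 = f(-0.675000, -2.228000) = -8.865574
  p ← -1.600000 + 0.25·(-8.865574) = -3.816393
p(-0.55) ≈ -3.8164

-3.8164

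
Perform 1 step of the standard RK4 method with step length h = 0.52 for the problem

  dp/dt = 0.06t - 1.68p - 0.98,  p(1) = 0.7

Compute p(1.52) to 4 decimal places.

-0.0159

RK4: k1 = f(t_n, p_n); k2 = f(t_n + h/2, p_n + (h/2)·k1); k3 = f(t_n + h/2, p_n + (h/2)·k2); k4 = f(t_n + h, p_n + h·k3); p_{n+1} = p_n + (h/6)·(k1 + 2k2 + 2k3 + k4).
t=1.000000, p=0.700000:
  k1 = f(1.000000, 0.700000) = -2.096000
  k2 = f(1.260000, 0.155040) = -1.164867
  k3 = f(1.260000, 0.397135) = -1.571586
  k4 = f(1.520000, -0.117225) = -0.691862
  p ← 0.700000 + (0.52/6)·(k1 + 2k2 + 2k3 + k4) = -0.015933
p(1.52) ≈ -0.0159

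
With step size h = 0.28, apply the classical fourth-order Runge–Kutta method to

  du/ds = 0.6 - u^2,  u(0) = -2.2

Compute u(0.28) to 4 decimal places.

-5.0743

RK4: k1 = f(s_n, u_n); k2 = f(s_n + h/2, u_n + (h/2)·k1); k3 = f(s_n + h/2, u_n + (h/2)·k2); k4 = f(s_n + h, u_n + h·k3); u_{n+1} = u_n + (h/6)·(k1 + 2k2 + 2k3 + k4).
s=0.000000, u=-2.200000:
  k1 = f(0.000000, -2.200000) = -4.240000
  k2 = f(0.140000, -2.793600) = -7.204201
  k3 = f(0.140000, -3.208588) = -9.695038
  k4 = f(0.280000, -4.914611) = -23.553397
  u ← -2.200000 + (0.28/6)·(k1 + 2k2 + 2k3 + k4) = -5.074287
u(0.28) ≈ -5.0743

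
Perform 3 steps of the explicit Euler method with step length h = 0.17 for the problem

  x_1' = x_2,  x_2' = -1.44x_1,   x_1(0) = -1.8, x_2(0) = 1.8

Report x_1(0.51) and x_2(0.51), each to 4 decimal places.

Euler on (x_1,x_2): x_1_{n+1} = x_1_n + h·x_1', x_2_{n+1} = x_2_n + h·x_2'.
0.000000: (-1.800000, 1.800000); f=(1.800000, 2.592000) → (-1.494000, 2.240640)
0.170000: (-1.494000, 2.240640); f=(2.240640, 2.151360) → (-1.113091, 2.606371)
0.340000: (-1.113091, 2.606371); f=(2.606371, 1.602851) → (-0.670008, 2.878856)
(x_1(0.51), x_2(0.51)) ≈ (-0.6700, 2.8789)

-0.6700, 2.8789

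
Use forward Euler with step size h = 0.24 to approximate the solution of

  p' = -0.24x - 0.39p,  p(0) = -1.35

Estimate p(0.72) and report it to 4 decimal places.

-1.0455

Euler: p_{n+1} = p_n + h·f(x_n, p_n).
x=0.000000, p=-1.350000: f=0.526500 → p ← -1.350000 + 0.24·0.526500 = -1.223640
x=0.240000, p=-1.223640: f=0.419620 → p ← -1.223640 + 0.24·0.419620 = -1.122931
x=0.480000, p=-1.122931: f=0.322743 → p ← -1.122931 + 0.24·0.322743 = -1.045473
p(0.72) ≈ -1.0455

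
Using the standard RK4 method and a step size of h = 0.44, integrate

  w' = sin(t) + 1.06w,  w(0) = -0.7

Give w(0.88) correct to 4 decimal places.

RK4: k1 = f(t_n, w_n); k2 = f(t_n + h/2, w_n + (h/2)·k1); k3 = f(t_n + h/2, w_n + (h/2)·k2); k4 = f(t_n + h, w_n + h·k3); w_{n+1} = w_n + (h/6)·(k1 + 2k2 + 2k3 + k4).
t=0.000000, w=-0.700000:
  k1 = f(0.000000, -0.700000) = -0.742000
  k2 = f(0.220000, -0.863240) = -0.696805
  k3 = f(0.220000, -0.853297) = -0.686265
  k4 = f(0.440000, -1.001957) = -0.636135
  w ← -0.700000 + (0.44/6)·(k1 + 2k2 + 2k3 + k4) = -1.003913
t=0.440000, w=-1.003913:
  k1 = f(0.440000, -1.003913) = -0.638209
  k2 = f(0.660000, -1.144319) = -0.599862
  k3 = f(0.660000, -1.135883) = -0.590919
  k4 = f(0.880000, -1.263918) = -0.569014
  w ← -1.003913 + (0.44/6)·(k1 + 2k2 + 2k3 + k4) = -1.267091
w(0.88) ≈ -1.2671

-1.2671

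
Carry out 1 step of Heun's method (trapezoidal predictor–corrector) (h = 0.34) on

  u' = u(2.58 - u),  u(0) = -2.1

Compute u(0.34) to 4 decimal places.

-11.1911

Heun: k1 = f(t_n, u_n); k2 = f(t_n + h, u_n + h·k1); u_{n+1} = u_n + (h/2)·(k1 + k2).
t=0.000000, u=-2.100000:
  k1 = f(0.000000, -2.100000) = -9.828000
  k2 = f(0.340000, -5.441520) = -43.649262
  u ← -2.100000 + (0.34/2)·(-9.828000 + (-43.649262)) = -11.191134
u(0.34) ≈ -11.1911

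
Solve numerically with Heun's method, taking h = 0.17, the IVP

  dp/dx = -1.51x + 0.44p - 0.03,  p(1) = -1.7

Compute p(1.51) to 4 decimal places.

-3.2169

Heun: k1 = f(x_n, p_n); k2 = f(x_n + h, p_n + h·k1); p_{n+1} = p_n + (h/2)·(k1 + k2).
x=1.000000, p=-1.700000:
  k1 = f(1.000000, -1.700000) = -2.288000
  k2 = f(1.170000, -2.088960) = -2.715842
  p ← -1.700000 + (0.17/2)·(-2.288000 + (-2.715842)) = -2.125327
x=1.170000, p=-2.125327:
  k1 = f(1.170000, -2.125327) = -2.731844
  k2 = f(1.340000, -2.589740) = -3.192886
  p ← -2.125327 + (0.17/2)·(-2.731844 + (-3.192886)) = -2.628929
x=1.340000, p=-2.628929:
  k1 = f(1.340000, -2.628929) = -3.210129
  k2 = f(1.510000, -3.174650) = -3.706946
  p ← -2.628929 + (0.17/2)·(-3.210129 + (-3.706946)) = -3.216880
p(1.51) ≈ -3.2169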